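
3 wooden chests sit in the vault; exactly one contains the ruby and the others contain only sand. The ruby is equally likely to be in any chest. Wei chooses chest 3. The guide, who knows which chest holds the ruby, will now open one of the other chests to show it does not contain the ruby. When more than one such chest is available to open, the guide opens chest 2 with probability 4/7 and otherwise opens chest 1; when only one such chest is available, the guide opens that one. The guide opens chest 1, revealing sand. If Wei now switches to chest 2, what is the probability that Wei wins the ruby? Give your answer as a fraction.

7/10

Condition on the true location of the ruby.
If it is in chest 1 (prior 1/3): the guide opened chest 1, so this case is ruled out; weight (1/3)·0 = 0.
If it is in chest 2 (prior 1/3): only chest 1 is available, probability 1; weight (1/3)·1 = 1/3.
If it is in chest 3 (prior 1/3): chest 2 is available but not opened, probability 3/7; weight (1/3)·(3/7) = 1/7.
The weights sum to 10/21.
So P(the ruby in chest 2 | the guide opened chest 1) = (1/3) / (10/21) = 7/10.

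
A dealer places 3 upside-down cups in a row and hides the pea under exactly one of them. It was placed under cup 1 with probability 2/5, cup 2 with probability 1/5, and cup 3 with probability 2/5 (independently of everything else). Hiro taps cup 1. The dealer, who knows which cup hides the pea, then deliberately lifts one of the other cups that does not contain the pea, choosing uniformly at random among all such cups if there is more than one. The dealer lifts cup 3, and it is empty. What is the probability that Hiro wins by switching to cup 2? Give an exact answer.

1/2

Consider each possible location of the pea in turn.
If it is under cup 1 (prior 2/5): the dealer has 2 equally likely choices, so probability 1/2; weight (2/5)·(1/2) = 1/5.
If it is under cup 2 (prior 1/5): the dealer has no choice, probability 1; weight (1/5)·1 = 1/5.
If it is under cup 3 (prior 2/5): the dealer opened cup 3, so this case is ruled out; weight (2/5)·0 = 0.
The weights sum to 2/5.
So P(the pea under cup 2 | the dealer opened cup 3) = (1/5) / (2/5) = 1/2.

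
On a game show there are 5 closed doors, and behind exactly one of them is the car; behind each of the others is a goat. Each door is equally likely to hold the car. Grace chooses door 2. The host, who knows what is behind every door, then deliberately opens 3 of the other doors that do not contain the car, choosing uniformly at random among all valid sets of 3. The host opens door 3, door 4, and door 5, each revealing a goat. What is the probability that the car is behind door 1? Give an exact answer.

4/5

Condition on the true location of the car.
If it is behind door 1 (prior 1/5): the host has no choice, probability 1; weight (1/5)·1 = 1/5.
If it is behind door 2 (prior 1/5): the host has 4 equally likely choices, so probability 1/4; weight (1/5)·(1/4) = 1/20.
If it is behind any of doors 3, 4, and 5 (prior 1/5 each): that door was opened and seen not to hold the prize — ruled out; weight (1/5)·0 = 0 each.
The weights sum to 1/4.
So P(the car behind door 1 | the host opened door 3, door 4, and door 5) = (1/5) / (1/4) = 4/5.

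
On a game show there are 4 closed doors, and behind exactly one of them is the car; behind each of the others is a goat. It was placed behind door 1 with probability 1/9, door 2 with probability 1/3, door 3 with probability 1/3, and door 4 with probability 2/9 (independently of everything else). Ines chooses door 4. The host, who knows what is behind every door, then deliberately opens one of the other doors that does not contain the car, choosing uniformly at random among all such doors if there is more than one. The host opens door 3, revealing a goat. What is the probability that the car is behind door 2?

Consider each possible location of the car in turn.
If it is behind door 1 (prior 1/9): the host has 2 equally likely choices, so probability 1/2; weight (1/9)·(1/2) = 1/18.
If it is behind door 2 (prior 1/3): the host has 2 equally likely choices, so probability 1/2; weight (1/3)·(1/2) = 1/6.
If it is behind door 3 (prior 1/3): the host opened door 3, so this case is ruled out; weight (1/3)·0 = 0.
If it is behind door 4 (prior 2/9): the host has 3 equally likely choices, so probability 1/3; weight (2/9)·(1/3) = 2/27.
The weights sum to 8/27.
So P(the car behind door 2 | the host opened door 3) = (1/6) / (8/27) = 9/16.

9/16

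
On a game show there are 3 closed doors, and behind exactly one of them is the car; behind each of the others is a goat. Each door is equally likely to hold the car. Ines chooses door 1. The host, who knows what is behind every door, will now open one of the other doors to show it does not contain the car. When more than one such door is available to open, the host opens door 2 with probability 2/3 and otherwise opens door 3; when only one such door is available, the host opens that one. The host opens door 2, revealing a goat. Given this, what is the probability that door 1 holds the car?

2/5

Apply Bayes' rule, conditioning on where the car actually is.
If it is behind door 1 (prior 1/3): door 2 is available, opened with probability 2/3; weight (1/3)·(2/3) = 2/9.
If it is behind door 2 (prior 1/3): the host opened door 2, so this case is ruled out; weight (1/3)·0 = 0.
If it is behind door 3 (prior 1/3): only door 2 is available, probability 1; weight (1/3)·1 = 1/3.
The weights sum to 5/9.
So P(the car behind door 1 | the host opened door 2) = (2/9) / (5/9) = 2/5.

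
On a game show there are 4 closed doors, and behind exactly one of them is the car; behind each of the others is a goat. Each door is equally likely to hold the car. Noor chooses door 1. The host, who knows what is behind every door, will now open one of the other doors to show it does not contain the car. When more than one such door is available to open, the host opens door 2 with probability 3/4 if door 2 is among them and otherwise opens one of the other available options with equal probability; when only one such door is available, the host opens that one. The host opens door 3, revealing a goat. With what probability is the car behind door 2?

4/7

Apply Bayes' rule, conditioning on where the car actually is.
If it is behind door 1 (prior 1/4): door 2 is available but not opened; door 3 gets probability (1 − 3/4)/2 = 1/8; weight (1/4)·(1/8) = 1/32.
If it is behind door 2 (prior 1/4): door 2 holds the prize so is unavailable; the host chooses uniformly among the 2 others, probability 1/2; weight (1/4)·(1/2) = 1/8.
If it is behind door 3 (prior 1/4): the host opened door 3, so this case is ruled out; weight (1/4)·0 = 0.
If it is behind door 4 (prior 1/4): door 2 is available but not opened, probability 1/4; weight (1/4)·(1/4) = 1/16.
The weights sum to 7/32.
So P(the car behind door 2 | the host opened door 3) = (1/8) / (7/32) = 4/7.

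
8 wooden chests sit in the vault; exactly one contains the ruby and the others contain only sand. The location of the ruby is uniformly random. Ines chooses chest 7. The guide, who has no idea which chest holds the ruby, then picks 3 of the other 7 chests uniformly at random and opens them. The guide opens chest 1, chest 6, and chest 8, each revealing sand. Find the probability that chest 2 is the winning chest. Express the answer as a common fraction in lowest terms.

Consider each possible location of the ruby in turn.
If it is in any of chests 1, 6, and 8 (prior 1/8 each): that chest was opened and seen not to hold the prize — ruled out; weight (1/8)·0 = 0 each.
If it is in any of chests 2, 3, 4, 5, and 7 (prior 1/8 each): the guide picks exactly this set with probability 1/35 regardless, and none is the prize; weight (1/8)·(1/35) = 1/280 each.
The weights sum to 1/56.
So P(the ruby in chest 2 | the guide opened chest 1, chest 6, and chest 8) = (1/280) / (1/56) = 1/5.

1/5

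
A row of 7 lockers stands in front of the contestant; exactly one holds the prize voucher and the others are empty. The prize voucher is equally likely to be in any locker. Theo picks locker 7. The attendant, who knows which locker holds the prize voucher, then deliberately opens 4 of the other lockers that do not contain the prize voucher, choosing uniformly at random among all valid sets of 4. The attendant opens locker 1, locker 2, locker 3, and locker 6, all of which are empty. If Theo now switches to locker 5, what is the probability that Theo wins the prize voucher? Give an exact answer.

Condition on the true location of the prize voucher.
If it is in any of lockers 1, 2, 3, and 6 (prior 1/7 each): that locker was opened and seen not to hold the prize — ruled out; weight (1/7)·0 = 0 each.
If it is in either of lockers 4 and 5 (prior 1/7 each): the attendant has 5 equally likely choices, so probability 1/5; weight (1/7)·(1/5) = 1/35 each.
If it is in locker 7 (prior 1/7): the attendant has 15 equally likely choices, so probability 1/15; weight (1/7)·(1/15) = 1/105.
The weights sum to 1/15.
So P(the prize voucher in locker 5 | the attendant opened locker 1, locker 2, locker 3, and locker 6) = (1/35) / (1/15) = 3/7.

3/7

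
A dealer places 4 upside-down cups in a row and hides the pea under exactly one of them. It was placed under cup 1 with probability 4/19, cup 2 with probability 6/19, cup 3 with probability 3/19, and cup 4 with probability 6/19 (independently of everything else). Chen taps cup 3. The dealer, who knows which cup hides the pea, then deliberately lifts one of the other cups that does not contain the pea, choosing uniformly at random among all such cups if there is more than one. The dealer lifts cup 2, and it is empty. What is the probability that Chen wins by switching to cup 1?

1/3

Condition on the true location of the pea.
If it is under cup 1 (prior 4/19): the dealer has 2 equally likely choices, so probability 1/2; weight (4/19)·(1/2) = 2/19.
If it is under cup 2 (prior 6/19): the dealer opened cup 2, so this case is ruled out; weight (6/19)·0 = 0.
If it is under cup 3 (prior 3/19): the dealer has 3 equally likely choices, so probability 1/3; weight (3/19)·(1/3) = 1/19.
If it is under cup 4 (prior 6/19): the dealer has 2 equally likely choices, so probability 1/2; weight (6/19)·(1/2) = 3/19.
The weights sum to 6/19.
So P(the pea under cup 1 | the dealer opened cup 2) = (2/19) / (6/19) = 1/3.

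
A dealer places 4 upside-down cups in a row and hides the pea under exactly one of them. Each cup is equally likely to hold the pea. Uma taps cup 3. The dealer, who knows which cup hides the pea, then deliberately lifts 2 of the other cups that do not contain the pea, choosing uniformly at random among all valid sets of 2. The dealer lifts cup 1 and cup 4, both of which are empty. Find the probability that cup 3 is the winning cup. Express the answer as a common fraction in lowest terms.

1/4

Consider each possible location of the pea in turn.
If it is under either of cups 1 and 4 (prior 1/4 each): that cup was opened and seen not to hold the prize — ruled out; weight (1/4)·0 = 0 each.
If it is under cup 2 (prior 1/4): the dealer has no choice, probability 1; weight (1/4)·1 = 1/4.
If it is under cup 3 (prior 1/4): the dealer has 3 equally likely choices, so probability 1/3; weight (1/4)·(1/3) = 1/12.
The weights sum to 1/3.
So P(the pea under cup 3 | the dealer opened cup 1 and cup 4) = (1/12) / (1/3) = 1/4.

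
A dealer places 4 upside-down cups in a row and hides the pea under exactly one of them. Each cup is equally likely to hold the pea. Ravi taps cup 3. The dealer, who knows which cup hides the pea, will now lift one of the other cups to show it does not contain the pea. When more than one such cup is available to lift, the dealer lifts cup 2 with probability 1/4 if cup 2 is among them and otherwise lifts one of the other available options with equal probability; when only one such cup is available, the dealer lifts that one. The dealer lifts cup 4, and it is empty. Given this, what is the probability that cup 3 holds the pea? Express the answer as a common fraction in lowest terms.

3/13

Consider each possible location of the pea in turn.
If it is under cup 1 (prior 1/4): cup 2 is available but not opened, probability 3/4; weight (1/4)·(3/4) = 3/16.
If it is under cup 2 (prior 1/4): cup 2 holds the prize so is unavailable; the dealer chooses uniformly among the 2 others, probability 1/2; weight (1/4)·(1/2) = 1/8.
If it is under cup 3 (prior 1/4): cup 2 is available but not opened; cup 4 gets probability (1 − 1/4)/2 = 3/8; weight (1/4)·(3/8) = 3/32.
If it is under cup 4 (prior 1/4): the dealer opened cup 4, so this case is ruled out; weight (1/4)·0 = 0.
The weights sum to 13/32.
So P(the pea under cup 3 | the dealer opened cup 4) = (3/32) / (13/32) = 3/13.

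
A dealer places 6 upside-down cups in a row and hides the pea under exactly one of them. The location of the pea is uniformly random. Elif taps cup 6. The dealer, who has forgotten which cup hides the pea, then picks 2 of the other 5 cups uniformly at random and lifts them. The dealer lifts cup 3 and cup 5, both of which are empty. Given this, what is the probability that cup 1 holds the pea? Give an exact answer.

Apply Bayes' rule, conditioning on where the pea actually is.
If it is under any of cups 1, 2, 4, and 6 (prior 1/6 each): the dealer picks exactly this set with probability 1/10 regardless, and none is the prize; weight (1/6)·(1/10) = 1/60 each.
If it is under either of cups 3 and 5 (prior 1/6 each): that cup was opened and seen not to hold the prize — ruled out; weight (1/6)·0 = 0 each.
The weights sum to 1/15.
So P(the pea under cup 1 | the dealer opened cup 3 and cup 5) = (1/60) / (1/15) = 1/4.

1/4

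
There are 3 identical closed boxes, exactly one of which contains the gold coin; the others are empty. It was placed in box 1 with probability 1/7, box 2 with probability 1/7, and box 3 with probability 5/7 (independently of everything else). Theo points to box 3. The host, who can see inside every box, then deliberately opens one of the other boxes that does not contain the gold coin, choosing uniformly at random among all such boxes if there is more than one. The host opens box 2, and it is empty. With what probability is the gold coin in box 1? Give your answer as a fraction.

2/7

Condition on the true location of the gold coin.
If it is in box 1 (prior 1/7): the host has no choice, probability 1; weight (1/7)·1 = 1/7.
If it is in box 2 (prior 1/7): the host opened box 2, so this case is ruled out; weight (1/7)·0 = 0.
If it is in box 3 (prior 5/7): the host has 2 equally likely choices, so probability 1/2; weight (5/7)·(1/2) = 5/14.
The weights sum to 1/2.
So P(the gold coin in box 1 | the host opened box 2) = (1/7) / (1/2) = 2/7.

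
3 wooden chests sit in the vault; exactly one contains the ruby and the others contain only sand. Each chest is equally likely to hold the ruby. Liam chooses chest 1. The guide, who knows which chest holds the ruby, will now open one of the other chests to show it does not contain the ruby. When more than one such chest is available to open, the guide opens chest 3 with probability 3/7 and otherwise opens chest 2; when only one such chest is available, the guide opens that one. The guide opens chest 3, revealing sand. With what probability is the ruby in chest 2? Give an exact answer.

7/10

Apply Bayes' rule, conditioning on where the ruby actually is.
If it is in chest 1 (prior 1/3): chest 3 is available, opened with probability 3/7; weight (1/3)·(3/7) = 1/7.
If it is in chest 2 (prior 1/3): only chest 3 is available, probability 1; weight (1/3)·1 = 1/3.
If it is in chest 3 (prior 1/3): the guide opened chest 3, so this case is ruled out; weight (1/3)·0 = 0.
The weights sum to 10/21.
So P(the ruby in chest 2 | the guide opened chest 3) = (1/3) / (10/21) = 7/10.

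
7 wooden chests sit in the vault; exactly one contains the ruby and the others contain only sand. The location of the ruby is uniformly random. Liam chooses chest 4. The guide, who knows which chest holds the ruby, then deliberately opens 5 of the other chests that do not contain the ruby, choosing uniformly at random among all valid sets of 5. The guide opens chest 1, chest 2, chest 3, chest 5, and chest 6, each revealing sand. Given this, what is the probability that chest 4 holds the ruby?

Consider each possible location of the ruby in turn.
If it is in any of chests 1, 2, 3, 5, and 6 (prior 1/7 each): that chest was opened and seen not to hold the prize — ruled out; weight (1/7)·0 = 0 each.
If it is in chest 4 (prior 1/7): the guide has 6 equally likely choices, so probability 1/6; weight (1/7)·(1/6) = 1/42.
If it is in chest 7 (prior 1/7): the guide has no choice, probability 1; weight (1/7)·1 = 1/7.
The weights sum to 1/6.
So P(the ruby in chest 4 | the guide opened chest 1, chest 2, chest 3, chest 5, and chest 6) = (1/42) / (1/6) = 1/7.

1/7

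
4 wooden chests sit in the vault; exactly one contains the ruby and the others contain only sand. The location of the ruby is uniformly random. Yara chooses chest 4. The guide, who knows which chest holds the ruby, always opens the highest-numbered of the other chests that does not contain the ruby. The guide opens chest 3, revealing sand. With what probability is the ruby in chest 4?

1/3

Consider each possible location of the ruby in turn.
If it is in any of chests 1, 2, and 4 (prior 1/4 each): chest 3 is the highest-numbered option available, probability 1; weight (1/4)·1 = 1/4 each.
If it is in chest 3 (prior 1/4): the guide opened chest 3, so this case is ruled out; weight (1/4)·0 = 0.
The weights sum to 3/4.
So P(the ruby in chest 4 | the guide opened chest 3) = (1/4) / (3/4) = 1/3.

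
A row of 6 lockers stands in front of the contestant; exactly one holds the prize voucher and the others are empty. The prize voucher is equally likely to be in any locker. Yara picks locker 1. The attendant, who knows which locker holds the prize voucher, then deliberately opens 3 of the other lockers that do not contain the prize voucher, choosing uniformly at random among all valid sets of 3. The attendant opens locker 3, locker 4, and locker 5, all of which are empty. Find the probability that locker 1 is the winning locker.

1/6

Consider each possible location of the prize voucher in turn.
If it is in locker 1 (prior 1/6): the attendant has 10 equally likely choices, so probability 1/10; weight (1/6)·(1/10) = 1/60.
If it is in either of lockers 2 and 6 (prior 1/6 each): the attendant has 4 equally likely choices, so probability 1/4; weight (1/6)·(1/4) = 1/24 each.
If it is in any of lockers 3, 4, and 5 (prior 1/6 each): that locker was opened and seen not to hold the prize — ruled out; weight (1/6)·0 = 0 each.
The weights sum to 1/10.
So P(the prize voucher in locker 1 | the attendant opened locker 3, locker 4, and locker 5) = (1/60) / (1/10) = 1/6.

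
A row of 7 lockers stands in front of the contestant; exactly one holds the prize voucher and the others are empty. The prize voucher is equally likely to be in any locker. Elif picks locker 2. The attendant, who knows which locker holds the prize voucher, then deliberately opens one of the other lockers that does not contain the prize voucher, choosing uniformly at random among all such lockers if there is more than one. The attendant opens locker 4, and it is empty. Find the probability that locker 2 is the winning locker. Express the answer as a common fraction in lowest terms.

1/7

Apply Bayes' rule, conditioning on where the prize voucher actually is.
If it is in any of lockers 1, 3, 5, 6, and 7 (prior 1/7 each): the attendant has 5 equally likely choices, so probability 1/5; weight (1/7)·(1/5) = 1/35 each.
If it is in locker 2 (prior 1/7): the attendant has 6 equally likely choices, so probability 1/6; weight (1/7)·(1/6) = 1/42.
If it is in locker 4 (prior 1/7): the attendant opened locker 4, so this case is ruled out; weight (1/7)·0 = 0.
The weights sum to 1/6.
So P(the prize voucher in locker 2 | the attendant opened locker 4) = (1/42) / (1/6) = 1/7.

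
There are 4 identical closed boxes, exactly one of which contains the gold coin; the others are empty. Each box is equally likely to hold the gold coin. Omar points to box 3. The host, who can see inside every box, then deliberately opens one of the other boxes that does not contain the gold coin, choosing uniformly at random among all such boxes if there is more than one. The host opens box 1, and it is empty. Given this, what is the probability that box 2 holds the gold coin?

3/8

Apply Bayes' rule, conditioning on where the gold coin actually is.
If it is in box 1 (prior 1/4): the host opened box 1, so this case is ruled out; weight (1/4)·0 = 0.
If it is in either of boxes 2 and 4 (prior 1/4 each): the host has 2 equally likely choices, so probability 1/2; weight (1/4)·(1/2) = 1/8 each.
If it is in box 3 (prior 1/4): the host has 3 equally likely choices, so probability 1/3; weight (1/4)·(1/3) = 1/12.
The weights sum to 1/3.
So P(the gold coin in box 2 | the host opened box 1) = (1/8) / (1/3) = 3/8.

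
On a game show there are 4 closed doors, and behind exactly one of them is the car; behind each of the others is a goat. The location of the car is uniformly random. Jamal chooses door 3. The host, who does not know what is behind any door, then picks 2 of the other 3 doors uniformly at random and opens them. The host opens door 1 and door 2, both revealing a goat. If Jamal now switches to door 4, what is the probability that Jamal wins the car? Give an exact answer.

Apply Bayes' rule, conditioning on where the car actually is.
If it is behind either of doors 1 and 2 (prior 1/4 each): that door was opened and seen not to hold the prize — ruled out; weight (1/4)·0 = 0 each.
If it is behind either of doors 3 and 4 (prior 1/4 each): the host picks exactly this set with probability 1/3 regardless, and none is the prize; weight (1/4)·(1/3) = 1/12 each.
The weights sum to 1/6.
So P(the car behind door 4 | the host opened door 1 and door 2) = (1/12) / (1/6) = 1/2.

1/2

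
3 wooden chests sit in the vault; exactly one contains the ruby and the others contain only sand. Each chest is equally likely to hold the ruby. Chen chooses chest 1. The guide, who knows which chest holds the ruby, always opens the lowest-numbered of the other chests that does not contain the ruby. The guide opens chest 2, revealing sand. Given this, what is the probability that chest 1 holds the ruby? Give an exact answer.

Condition on the true location of the ruby.
If it is in either of chests 1 and 3 (prior 1/3 each): chest 2 is the lowest-numbered option available, probability 1; weight (1/3)·1 = 1/3 each.
If it is in chest 2 (prior 1/3): the guide opened chest 2, so this case is ruled out; weight (1/3)·0 = 0.
The weights sum to 2/3.
So P(the ruby in chest 1 | the guide opened chest 2) = (1/3) / (2/3) = 1/2.

1/2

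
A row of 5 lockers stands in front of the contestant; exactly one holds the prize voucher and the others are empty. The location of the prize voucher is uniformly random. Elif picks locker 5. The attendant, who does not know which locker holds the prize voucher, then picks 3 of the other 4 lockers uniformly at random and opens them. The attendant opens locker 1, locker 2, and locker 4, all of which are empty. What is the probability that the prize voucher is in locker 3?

1/2

Apply Bayes' rule, conditioning on where the prize voucher actually is.
If it is in any of lockers 1, 2, and 4 (prior 1/5 each): that locker was opened and seen not to hold the prize — ruled out; weight (1/5)·0 = 0 each.
If it is in either of lockers 3 and 5 (prior 1/5 each): the attendant picks exactly this set with probability 1/4 regardless, and none is the prize; weight (1/5)·(1/4) = 1/20 each.
The weights sum to 1/10.
So P(the prize voucher in locker 3 | the attendant opened locker 1, locker 2, and locker 4) = (1/20) / (1/10) = 1/2.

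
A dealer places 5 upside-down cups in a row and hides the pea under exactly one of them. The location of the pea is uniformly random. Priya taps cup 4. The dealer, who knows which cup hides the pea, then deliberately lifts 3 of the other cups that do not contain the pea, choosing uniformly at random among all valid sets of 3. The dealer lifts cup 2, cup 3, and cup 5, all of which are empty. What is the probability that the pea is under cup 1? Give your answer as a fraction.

4/5

Apply Bayes' rule, conditioning on where the pea actually is.
If it is under cup 1 (prior 1/5): the dealer has no choice, probability 1; weight (1/5)·1 = 1/5.
If it is under any of cups 2, 3, and 5 (prior 1/5 each): that cup was opened and seen not to hold the prize — ruled out; weight (1/5)·0 = 0 each.
If it is under cup 4 (prior 1/5): the dealer has 4 equally likely choices, so probability 1/4; weight (1/5)·(1/4) = 1/20.
The weights sum to 1/4.
So P(the pea under cup 1 | the dealer opened cup 2, cup 3, and cup 5) = (1/5) / (1/4) = 4/5.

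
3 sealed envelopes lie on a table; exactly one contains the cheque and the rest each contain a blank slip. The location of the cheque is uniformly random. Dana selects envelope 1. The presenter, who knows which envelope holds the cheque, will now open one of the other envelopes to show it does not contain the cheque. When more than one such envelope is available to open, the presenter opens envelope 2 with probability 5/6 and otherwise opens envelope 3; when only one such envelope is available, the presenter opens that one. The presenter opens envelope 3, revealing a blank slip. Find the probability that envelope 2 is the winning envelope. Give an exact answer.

6/7

Apply Bayes' rule, conditioning on where the cheque actually is.
If it is in envelope 1 (prior 1/3): envelope 2 is available but not opened, probability 1/6; weight (1/3)·(1/6) = 1/18.
If it is in envelope 2 (prior 1/3): only envelope 3 is available, probability 1; weight (1/3)·1 = 1/3.
If it is in envelope 3 (prior 1/3): the presenter opened envelope 3, so this case is ruled out; weight (1/3)·0 = 0.
The weights sum to 7/18.
So P(the cheque in envelope 2 | the presenter opened envelope 3) = (1/3) / (7/18) = 6/7.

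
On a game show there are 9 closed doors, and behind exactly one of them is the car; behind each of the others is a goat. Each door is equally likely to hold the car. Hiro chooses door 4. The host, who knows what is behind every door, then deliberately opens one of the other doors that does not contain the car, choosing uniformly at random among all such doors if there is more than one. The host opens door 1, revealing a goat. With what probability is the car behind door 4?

Condition on the true location of the car.
If it is behind door 1 (prior 1/9): the host opened door 1, so this case is ruled out; weight (1/9)·0 = 0.
If it is behind any of doors 2, 3, 5, 6, 7, 8, and 9 (prior 1/9 each): the host has 7 equally likely choices, so probability 1/7; weight (1/9)·(1/7) = 1/63 each.
If it is behind door 4 (prior 1/9): the host has 8 equally likely choices, so probability 1/8; weight (1/9)·(1/8) = 1/72.
The weights sum to 1/8.
So P(the car behind door 4 | the host opened door 1) = (1/72) / (1/8) = 1/9.

1/9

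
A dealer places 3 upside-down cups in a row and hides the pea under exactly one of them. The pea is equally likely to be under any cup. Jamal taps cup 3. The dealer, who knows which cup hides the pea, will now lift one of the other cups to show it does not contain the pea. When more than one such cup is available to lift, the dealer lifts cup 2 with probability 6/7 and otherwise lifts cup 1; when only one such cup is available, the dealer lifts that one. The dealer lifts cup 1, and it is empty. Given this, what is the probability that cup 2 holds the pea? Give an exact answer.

7/8

Apply Bayes' rule, conditioning on where the pea actually is.
If it is under cup 1 (prior 1/3): the dealer opened cup 1, so this case is ruled out; weight (1/3)·0 = 0.
If it is under cup 2 (prior 1/3): only cup 1 is available, probability 1; weight (1/3)·1 = 1/3.
If it is under cup 3 (prior 1/3): cup 2 is available but not opened, probability 1/7; weight (1/3)·(1/7) = 1/21.
The weights sum to 8/21.
So P(the pea under cup 2 | the dealer opened cup 1) = (1/3) / (8/21) = 7/8.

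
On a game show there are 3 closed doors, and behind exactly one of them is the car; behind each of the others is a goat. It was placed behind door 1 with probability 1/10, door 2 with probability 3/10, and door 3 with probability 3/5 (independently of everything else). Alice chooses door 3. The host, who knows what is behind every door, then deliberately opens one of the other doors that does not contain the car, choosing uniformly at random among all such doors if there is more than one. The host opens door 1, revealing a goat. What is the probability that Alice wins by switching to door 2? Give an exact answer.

Condition on the true location of the car.
If it is behind door 1 (prior 1/10): the host opened door 1, so this case is ruled out; weight (1/10)·0 = 0.
If it is behind door 2 (prior 3/10): the host has no choice, probability 1; weight (3/10)·1 = 3/10.
If it is behind door 3 (prior 3/5): the host has 2 equally likely choices, so probability 1/2; weight (3/5)·(1/2) = 3/10.
The weights sum to 3/5.
So P(the car behind door 2 | the host opened door 1) = (3/10) / (3/5) = 1/2.

1/2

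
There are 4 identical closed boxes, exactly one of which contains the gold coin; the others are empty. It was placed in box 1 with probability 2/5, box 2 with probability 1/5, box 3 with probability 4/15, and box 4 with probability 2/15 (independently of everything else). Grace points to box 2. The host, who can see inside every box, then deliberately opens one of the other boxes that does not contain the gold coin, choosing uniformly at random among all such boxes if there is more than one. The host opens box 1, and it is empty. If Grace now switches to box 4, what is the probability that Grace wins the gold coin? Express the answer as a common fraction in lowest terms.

Consider each possible location of the gold coin in turn.
If it is in box 1 (prior 2/5): the host opened box 1, so this case is ruled out; weight (2/5)·0 = 0.
If it is in box 2 (prior 1/5): the host has 3 equally likely choices, so probability 1/3; weight (1/5)·(1/3) = 1/15.
If it is in box 3 (prior 4/15): the host has 2 equally likely choices, so probability 1/2; weight (4/15)·(1/2) = 2/15.
If it is in box 4 (prior 2/15): the host has 2 equally likely choices, so probability 1/2; weight (2/15)·(1/2) = 1/15.
The weights sum to 4/15.
So P(the gold coin in box 4 | the host opened box 1) = (1/15) / (4/15) = 1/4.

1/4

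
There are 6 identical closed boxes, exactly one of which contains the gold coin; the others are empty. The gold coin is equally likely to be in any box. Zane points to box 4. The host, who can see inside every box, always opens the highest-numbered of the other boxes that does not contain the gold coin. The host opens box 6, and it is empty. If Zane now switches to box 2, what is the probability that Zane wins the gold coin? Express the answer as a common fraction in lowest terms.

1/5

Consider each possible location of the gold coin in turn.
If it is in any of boxes 1, 2, 3, 4, and 5 (prior 1/6 each): box 6 is the highest-numbered option available, probability 1; weight (1/6)·1 = 1/6 each.
If it is in box 6 (prior 1/6): the host opened box 6, so this case is ruled out; weight (1/6)·0 = 0.
The weights sum to 5/6.
So P(the gold coin in box 2 | the host opened box 6) = (1/6) / (5/6) = 1/5.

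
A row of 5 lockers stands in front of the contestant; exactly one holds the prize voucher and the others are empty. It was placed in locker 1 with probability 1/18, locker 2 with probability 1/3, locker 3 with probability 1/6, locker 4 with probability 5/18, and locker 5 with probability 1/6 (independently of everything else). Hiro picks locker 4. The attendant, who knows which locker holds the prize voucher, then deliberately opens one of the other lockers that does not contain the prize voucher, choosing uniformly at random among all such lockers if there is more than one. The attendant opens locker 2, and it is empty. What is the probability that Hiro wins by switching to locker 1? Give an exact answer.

Apply Bayes' rule, conditioning on where the prize voucher actually is.
If it is in locker 1 (prior 1/18): the attendant has 3 equally likely choices, so probability 1/3; weight (1/18)·(1/3) = 1/54.
If it is in locker 2 (prior 1/3): the attendant opened locker 2, so this case is ruled out; weight (1/3)·0 = 0.
If it is in either of lockers 3 and 5 (prior 1/6 each): the attendant has 3 equally likely choices, so probability 1/3; weight (1/6)·(1/3) = 1/18 each.
If it is in locker 4 (prior 5/18): the attendant has 4 equally likely choices, so probability 1/4; weight (5/18)·(1/4) = 5/72.
The weights sum to 43/216.
So P(the prize voucher in locker 1 | the attendant opened locker 2) = (1/54) / (43/216) = 4/43.

4/43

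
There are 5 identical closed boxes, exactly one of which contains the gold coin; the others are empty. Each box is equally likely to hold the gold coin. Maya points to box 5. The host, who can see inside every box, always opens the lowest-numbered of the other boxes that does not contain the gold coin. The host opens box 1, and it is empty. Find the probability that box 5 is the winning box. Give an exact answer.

Apply Bayes' rule, conditioning on where the gold coin actually is.
If it is in box 1 (prior 1/5): the host opened box 1, so this case is ruled out; weight (1/5)·0 = 0.
If it is in any of boxes 2, 3, 4, and 5 (prior 1/5 each): box 1 is the lowest-numbered option available, probability 1; weight (1/5)·1 = 1/5 each.
The weights sum to 4/5.
So P(the gold coin in box 5 | the host opened box 1) = (1/5) / (4/5) = 1/4.

1/4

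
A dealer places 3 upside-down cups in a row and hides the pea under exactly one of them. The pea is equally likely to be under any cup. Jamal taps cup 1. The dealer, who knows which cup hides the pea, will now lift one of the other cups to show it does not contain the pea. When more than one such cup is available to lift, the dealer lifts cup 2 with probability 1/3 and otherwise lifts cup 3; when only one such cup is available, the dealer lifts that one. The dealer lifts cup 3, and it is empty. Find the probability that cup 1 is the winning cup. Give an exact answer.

Condition on the true location of the pea.
If it is under cup 1 (prior 1/3): cup 2 is available but not opened, probability 2/3; weight (1/3)·(2/3) = 2/9.
If it is under cup 2 (prior 1/3): only cup 3 is available, probability 1; weight (1/3)·1 = 1/3.
If it is under cup 3 (prior 1/3): the dealer opened cup 3, so this case is ruled out; weight (1/3)·0 = 0.
The weights sum to 5/9.
So P(the pea under cup 1 | the dealer opened cup 3) = (2/9) / (5/9) = 2/5.

2/5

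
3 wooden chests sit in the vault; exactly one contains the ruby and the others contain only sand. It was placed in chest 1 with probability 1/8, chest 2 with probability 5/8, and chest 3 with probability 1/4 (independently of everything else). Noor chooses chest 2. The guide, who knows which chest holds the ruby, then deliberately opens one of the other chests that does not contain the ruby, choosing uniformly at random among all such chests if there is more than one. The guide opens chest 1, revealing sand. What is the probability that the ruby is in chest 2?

5/9

Apply Bayes' rule, conditioning on where the ruby actually is.
If it is in chest 1 (prior 1/8): the guide opened chest 1, so this case is ruled out; weight (1/8)·0 = 0.
If it is in chest 2 (prior 5/8): the guide has 2 equally likely choices, so probability 1/2; weight (5/8)·(1/2) = 5/16.
If it is in chest 3 (prior 1/4): the guide has no choice, probability 1; weight (1/4)·1 = 1/4.
The weights sum to 9/16.
So P(the ruby in chest 2 | the guide opened chest 1) = (5/16) / (9/16) = 5/9.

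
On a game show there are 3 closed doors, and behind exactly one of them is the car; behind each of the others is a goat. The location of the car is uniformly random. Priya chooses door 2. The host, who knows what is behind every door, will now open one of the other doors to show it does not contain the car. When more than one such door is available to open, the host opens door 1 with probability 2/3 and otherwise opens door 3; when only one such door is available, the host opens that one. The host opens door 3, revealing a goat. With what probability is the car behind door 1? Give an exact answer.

Condition on the true location of the car.
If it is behind door 1 (prior 1/3): only door 3 is available, probability 1; weight (1/3)·1 = 1/3.
If it is behind door 2 (prior 1/3): door 1 is available but not opened, probability 1/3; weight (1/3)·(1/3) = 1/9.
If it is behind door 3 (prior 1/3): the host opened door 3, so this case is ruled out; weight (1/3)·0 = 0.
The weights sum to 4/9.
So P(the car behind door 1 | the host opened door 3) = (1/3) / (4/9) = 3/4.

3/4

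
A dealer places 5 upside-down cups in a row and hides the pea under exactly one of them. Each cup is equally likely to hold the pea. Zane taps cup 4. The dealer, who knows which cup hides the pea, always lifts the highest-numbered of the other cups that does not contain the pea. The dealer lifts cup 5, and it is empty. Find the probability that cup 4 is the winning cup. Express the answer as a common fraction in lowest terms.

Consider each possible location of the pea in turn.
If it is under any of cups 1, 2, 3, and 4 (prior 1/5 each): cup 5 is the highest-numbered option available, probability 1; weight (1/5)·1 = 1/5 each.
If it is under cup 5 (prior 1/5): the dealer opened cup 5, so this case is ruled out; weight (1/5)·0 = 0.
The weights sum to 4/5.
So P(the pea under cup 4 | the dealer opened cup 5) = (1/5) / (4/5) = 1/4.

1/4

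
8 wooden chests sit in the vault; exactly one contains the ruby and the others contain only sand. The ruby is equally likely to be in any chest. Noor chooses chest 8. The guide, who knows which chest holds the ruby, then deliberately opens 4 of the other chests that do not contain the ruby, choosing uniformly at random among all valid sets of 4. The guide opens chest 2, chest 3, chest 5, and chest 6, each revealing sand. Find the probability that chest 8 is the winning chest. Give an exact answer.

Consider each possible location of the ruby in turn.
If it is in any of chests 1, 4, and 7 (prior 1/8 each): the guide has 15 equally likely choices, so probability 1/15; weight (1/8)·(1/15) = 1/120 each.
If it is in any of chests 2, 3, 5, and 6 (prior 1/8 each): that chest was opened and seen not to hold the prize — ruled out; weight (1/8)·0 = 0 each.
If it is in chest 8 (prior 1/8): the guide has 35 equally likely choices, so probability 1/35; weight (1/8)·(1/35) = 1/280.
The weights sum to 1/35.
So P(the ruby in chest 8 | the guide opened chest 2, chest 3, chest 5, and chest 6) = (1/280) / (1/35) = 1/8.

1/8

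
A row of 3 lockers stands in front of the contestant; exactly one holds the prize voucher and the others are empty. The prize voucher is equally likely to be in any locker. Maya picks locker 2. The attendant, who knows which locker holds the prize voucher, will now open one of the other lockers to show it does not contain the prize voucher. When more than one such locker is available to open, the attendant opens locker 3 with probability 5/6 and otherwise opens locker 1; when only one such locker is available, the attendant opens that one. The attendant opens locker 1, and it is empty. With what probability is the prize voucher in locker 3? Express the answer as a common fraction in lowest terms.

Apply Bayes' rule, conditioning on where the prize voucher actually is.
If it is in locker 1 (prior 1/3): the attendant opened locker 1, so this case is ruled out; weight (1/3)·0 = 0.
If it is in locker 2 (prior 1/3): locker 3 is available but not opened, probability 1/6; weight (1/3)·(1/6) = 1/18.
If it is in locker 3 (prior 1/3): only locker 1 is available, probability 1; weight (1/3)·1 = 1/3.
The weights sum to 7/18.
So P(the prize voucher in locker 3 | the attendant opened locker 1) = (1/3) / (7/18) = 6/7.

6/7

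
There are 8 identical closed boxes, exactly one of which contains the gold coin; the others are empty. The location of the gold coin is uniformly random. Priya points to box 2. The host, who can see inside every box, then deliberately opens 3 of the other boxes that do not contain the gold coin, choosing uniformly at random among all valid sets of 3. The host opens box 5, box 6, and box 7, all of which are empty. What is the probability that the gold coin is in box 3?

Consider each possible location of the gold coin in turn.
If it is in any of boxes 1, 3, 4, and 8 (prior 1/8 each): the host has 20 equally likely choices, so probability 1/20; weight (1/8)·(1/20) = 1/160 each.
If it is in box 2 (prior 1/8): the host has 35 equally likely choices, so probability 1/35; weight (1/8)·(1/35) = 1/280.
If it is in any of boxes 5, 6, and 7 (prior 1/8 each): that box was opened and seen not to hold the prize — ruled out; weight (1/8)·0 = 0 each.
The weights sum to 1/35.
So P(the gold coin in box 3 | the host opened box 5, box 6, and box 7) = (1/160) / (1/35) = 7/32.

7/32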